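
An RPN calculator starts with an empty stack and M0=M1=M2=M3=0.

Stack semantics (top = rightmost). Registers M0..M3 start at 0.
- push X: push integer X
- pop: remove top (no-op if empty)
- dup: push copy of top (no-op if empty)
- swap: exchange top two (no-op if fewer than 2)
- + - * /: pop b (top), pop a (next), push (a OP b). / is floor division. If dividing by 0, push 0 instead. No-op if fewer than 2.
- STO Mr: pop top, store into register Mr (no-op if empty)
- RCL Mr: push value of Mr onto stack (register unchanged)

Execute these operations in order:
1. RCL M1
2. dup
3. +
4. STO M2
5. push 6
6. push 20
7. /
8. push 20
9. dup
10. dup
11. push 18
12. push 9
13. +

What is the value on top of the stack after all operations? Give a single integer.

After op 1 (RCL M1): stack=[0] mem=[0,0,0,0]
After op 2 (dup): stack=[0,0] mem=[0,0,0,0]
After op 3 (+): stack=[0] mem=[0,0,0,0]
After op 4 (STO M2): stack=[empty] mem=[0,0,0,0]
After op 5 (push 6): stack=[6] mem=[0,0,0,0]
After op 6 (push 20): stack=[6,20] mem=[0,0,0,0]
After op 7 (/): stack=[0] mem=[0,0,0,0]
After op 8 (push 20): stack=[0,20] mem=[0,0,0,0]
After op 9 (dup): stack=[0,20,20] mem=[0,0,0,0]
After op 10 (dup): stack=[0,20,20,20] mem=[0,0,0,0]
After op 11 (push 18): stack=[0,20,20,20,18] mem=[0,0,0,0]
After op 12 (push 9): stack=[0,20,20,20,18,9] mem=[0,0,0,0]
After op 13 (+): stack=[0,20,20,20,27] mem=[0,0,0,0]

Answer: 27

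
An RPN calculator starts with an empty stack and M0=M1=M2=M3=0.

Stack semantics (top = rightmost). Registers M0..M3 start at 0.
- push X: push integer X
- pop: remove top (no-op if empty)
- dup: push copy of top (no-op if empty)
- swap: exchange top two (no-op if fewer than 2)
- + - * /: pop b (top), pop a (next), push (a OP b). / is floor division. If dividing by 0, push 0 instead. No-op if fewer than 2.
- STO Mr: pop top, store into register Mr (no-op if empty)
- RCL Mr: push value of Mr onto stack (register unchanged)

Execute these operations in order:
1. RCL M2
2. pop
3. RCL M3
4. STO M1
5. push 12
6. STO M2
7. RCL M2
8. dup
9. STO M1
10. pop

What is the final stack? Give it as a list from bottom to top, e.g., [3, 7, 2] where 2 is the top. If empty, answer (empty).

Answer: (empty)

Derivation:
After op 1 (RCL M2): stack=[0] mem=[0,0,0,0]
After op 2 (pop): stack=[empty] mem=[0,0,0,0]
After op 3 (RCL M3): stack=[0] mem=[0,0,0,0]
After op 4 (STO M1): stack=[empty] mem=[0,0,0,0]
After op 5 (push 12): stack=[12] mem=[0,0,0,0]
After op 6 (STO M2): stack=[empty] mem=[0,0,12,0]
After op 7 (RCL M2): stack=[12] mem=[0,0,12,0]
After op 8 (dup): stack=[12,12] mem=[0,0,12,0]
After op 9 (STO M1): stack=[12] mem=[0,12,12,0]
After op 10 (pop): stack=[empty] mem=[0,12,12,0]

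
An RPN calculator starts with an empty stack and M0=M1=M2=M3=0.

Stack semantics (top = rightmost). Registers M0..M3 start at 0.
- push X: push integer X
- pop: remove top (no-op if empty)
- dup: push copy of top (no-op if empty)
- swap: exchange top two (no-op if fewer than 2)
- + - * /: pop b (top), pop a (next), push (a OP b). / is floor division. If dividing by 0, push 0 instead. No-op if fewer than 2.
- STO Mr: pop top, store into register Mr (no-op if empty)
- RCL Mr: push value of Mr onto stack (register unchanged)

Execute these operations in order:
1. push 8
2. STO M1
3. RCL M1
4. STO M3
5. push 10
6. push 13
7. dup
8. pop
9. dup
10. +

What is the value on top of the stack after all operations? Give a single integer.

After op 1 (push 8): stack=[8] mem=[0,0,0,0]
After op 2 (STO M1): stack=[empty] mem=[0,8,0,0]
After op 3 (RCL M1): stack=[8] mem=[0,8,0,0]
After op 4 (STO M3): stack=[empty] mem=[0,8,0,8]
After op 5 (push 10): stack=[10] mem=[0,8,0,8]
After op 6 (push 13): stack=[10,13] mem=[0,8,0,8]
After op 7 (dup): stack=[10,13,13] mem=[0,8,0,8]
After op 8 (pop): stack=[10,13] mem=[0,8,0,8]
After op 9 (dup): stack=[10,13,13] mem=[0,8,0,8]
After op 10 (+): stack=[10,26] mem=[0,8,0,8]

Answer: 26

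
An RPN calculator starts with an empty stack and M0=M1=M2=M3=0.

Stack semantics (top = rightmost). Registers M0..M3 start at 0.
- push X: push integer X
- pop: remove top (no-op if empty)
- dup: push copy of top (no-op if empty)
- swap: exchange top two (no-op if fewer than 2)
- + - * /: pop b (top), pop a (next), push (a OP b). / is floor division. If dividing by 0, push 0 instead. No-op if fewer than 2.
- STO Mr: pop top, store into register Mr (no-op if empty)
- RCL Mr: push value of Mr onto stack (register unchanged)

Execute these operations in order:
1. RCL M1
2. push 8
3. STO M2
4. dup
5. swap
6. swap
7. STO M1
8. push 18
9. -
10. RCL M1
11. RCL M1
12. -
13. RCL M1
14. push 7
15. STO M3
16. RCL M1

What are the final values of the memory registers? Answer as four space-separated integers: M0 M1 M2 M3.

After op 1 (RCL M1): stack=[0] mem=[0,0,0,0]
After op 2 (push 8): stack=[0,8] mem=[0,0,0,0]
After op 3 (STO M2): stack=[0] mem=[0,0,8,0]
After op 4 (dup): stack=[0,0] mem=[0,0,8,0]
After op 5 (swap): stack=[0,0] mem=[0,0,8,0]
After op 6 (swap): stack=[0,0] mem=[0,0,8,0]
After op 7 (STO M1): stack=[0] mem=[0,0,8,0]
After op 8 (push 18): stack=[0,18] mem=[0,0,8,0]
After op 9 (-): stack=[-18] mem=[0,0,8,0]
After op 10 (RCL M1): stack=[-18,0] mem=[0,0,8,0]
After op 11 (RCL M1): stack=[-18,0,0] mem=[0,0,8,0]
After op 12 (-): stack=[-18,0] mem=[0,0,8,0]
After op 13 (RCL M1): stack=[-18,0,0] mem=[0,0,8,0]
After op 14 (push 7): stack=[-18,0,0,7] mem=[0,0,8,0]
After op 15 (STO M3): stack=[-18,0,0] mem=[0,0,8,7]
After op 16 (RCL M1): stack=[-18,0,0,0] mem=[0,0,8,7]

Answer: 0 0 8 7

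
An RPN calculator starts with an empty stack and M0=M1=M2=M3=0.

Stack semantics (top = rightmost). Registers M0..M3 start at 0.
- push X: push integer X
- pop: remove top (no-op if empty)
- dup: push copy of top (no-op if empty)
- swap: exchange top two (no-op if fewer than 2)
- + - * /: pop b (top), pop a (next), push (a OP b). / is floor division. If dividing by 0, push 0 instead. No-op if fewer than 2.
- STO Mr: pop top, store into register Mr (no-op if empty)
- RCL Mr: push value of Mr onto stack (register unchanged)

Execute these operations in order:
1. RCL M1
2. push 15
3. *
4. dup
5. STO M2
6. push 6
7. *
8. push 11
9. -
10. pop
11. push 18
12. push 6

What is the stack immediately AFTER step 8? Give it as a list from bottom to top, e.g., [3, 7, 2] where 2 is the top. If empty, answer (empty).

After op 1 (RCL M1): stack=[0] mem=[0,0,0,0]
After op 2 (push 15): stack=[0,15] mem=[0,0,0,0]
After op 3 (*): stack=[0] mem=[0,0,0,0]
After op 4 (dup): stack=[0,0] mem=[0,0,0,0]
After op 5 (STO M2): stack=[0] mem=[0,0,0,0]
After op 6 (push 6): stack=[0,6] mem=[0,0,0,0]
After op 7 (*): stack=[0] mem=[0,0,0,0]
After op 8 (push 11): stack=[0,11] mem=[0,0,0,0]

[0, 11]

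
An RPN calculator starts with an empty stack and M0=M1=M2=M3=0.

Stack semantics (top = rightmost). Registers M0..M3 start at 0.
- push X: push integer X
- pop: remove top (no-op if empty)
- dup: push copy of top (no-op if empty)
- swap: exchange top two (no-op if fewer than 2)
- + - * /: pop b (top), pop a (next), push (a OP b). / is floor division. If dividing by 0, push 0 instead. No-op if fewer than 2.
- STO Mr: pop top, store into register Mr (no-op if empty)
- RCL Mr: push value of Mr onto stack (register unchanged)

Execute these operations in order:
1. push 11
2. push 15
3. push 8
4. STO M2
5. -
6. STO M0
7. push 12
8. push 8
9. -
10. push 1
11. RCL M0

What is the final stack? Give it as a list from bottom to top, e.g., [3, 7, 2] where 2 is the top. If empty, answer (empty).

After op 1 (push 11): stack=[11] mem=[0,0,0,0]
After op 2 (push 15): stack=[11,15] mem=[0,0,0,0]
After op 3 (push 8): stack=[11,15,8] mem=[0,0,0,0]
After op 4 (STO M2): stack=[11,15] mem=[0,0,8,0]
After op 5 (-): stack=[-4] mem=[0,0,8,0]
After op 6 (STO M0): stack=[empty] mem=[-4,0,8,0]
After op 7 (push 12): stack=[12] mem=[-4,0,8,0]
After op 8 (push 8): stack=[12,8] mem=[-4,0,8,0]
After op 9 (-): stack=[4] mem=[-4,0,8,0]
After op 10 (push 1): stack=[4,1] mem=[-4,0,8,0]
After op 11 (RCL M0): stack=[4,1,-4] mem=[-4,0,8,0]

Answer: [4, 1, -4]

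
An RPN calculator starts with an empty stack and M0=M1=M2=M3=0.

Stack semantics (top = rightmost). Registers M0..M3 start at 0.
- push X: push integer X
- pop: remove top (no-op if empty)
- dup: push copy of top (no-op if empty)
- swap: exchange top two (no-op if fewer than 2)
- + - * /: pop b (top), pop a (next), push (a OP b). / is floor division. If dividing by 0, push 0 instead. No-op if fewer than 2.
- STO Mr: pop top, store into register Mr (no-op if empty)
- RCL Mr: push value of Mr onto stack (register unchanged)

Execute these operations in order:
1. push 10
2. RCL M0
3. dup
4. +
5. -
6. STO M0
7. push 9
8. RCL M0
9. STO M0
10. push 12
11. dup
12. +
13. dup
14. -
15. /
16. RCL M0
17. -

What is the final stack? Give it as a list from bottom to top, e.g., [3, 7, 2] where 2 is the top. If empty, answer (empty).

Answer: [-10]

Derivation:
After op 1 (push 10): stack=[10] mem=[0,0,0,0]
After op 2 (RCL M0): stack=[10,0] mem=[0,0,0,0]
After op 3 (dup): stack=[10,0,0] mem=[0,0,0,0]
After op 4 (+): stack=[10,0] mem=[0,0,0,0]
After op 5 (-): stack=[10] mem=[0,0,0,0]
After op 6 (STO M0): stack=[empty] mem=[10,0,0,0]
After op 7 (push 9): stack=[9] mem=[10,0,0,0]
After op 8 (RCL M0): stack=[9,10] mem=[10,0,0,0]
After op 9 (STO M0): stack=[9] mem=[10,0,0,0]
After op 10 (push 12): stack=[9,12] mem=[10,0,0,0]
After op 11 (dup): stack=[9,12,12] mem=[10,0,0,0]
After op 12 (+): stack=[9,24] mem=[10,0,0,0]
After op 13 (dup): stack=[9,24,24] mem=[10,0,0,0]
After op 14 (-): stack=[9,0] mem=[10,0,0,0]
After op 15 (/): stack=[0] mem=[10,0,0,0]
After op 16 (RCL M0): stack=[0,10] mem=[10,0,0,0]
After op 17 (-): stack=[-10] mem=[10,0,0,0]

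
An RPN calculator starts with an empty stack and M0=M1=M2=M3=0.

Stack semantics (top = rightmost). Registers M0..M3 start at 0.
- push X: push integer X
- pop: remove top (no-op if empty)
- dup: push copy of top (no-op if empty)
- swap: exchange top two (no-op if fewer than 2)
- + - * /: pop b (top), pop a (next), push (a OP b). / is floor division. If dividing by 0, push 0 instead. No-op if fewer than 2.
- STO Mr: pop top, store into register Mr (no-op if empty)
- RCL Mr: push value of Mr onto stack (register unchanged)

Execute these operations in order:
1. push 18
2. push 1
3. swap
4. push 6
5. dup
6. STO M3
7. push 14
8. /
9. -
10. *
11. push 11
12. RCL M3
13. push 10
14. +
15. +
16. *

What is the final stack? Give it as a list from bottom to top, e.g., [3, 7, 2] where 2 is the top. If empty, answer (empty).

Answer: [486]

Derivation:
After op 1 (push 18): stack=[18] mem=[0,0,0,0]
After op 2 (push 1): stack=[18,1] mem=[0,0,0,0]
After op 3 (swap): stack=[1,18] mem=[0,0,0,0]
After op 4 (push 6): stack=[1,18,6] mem=[0,0,0,0]
After op 5 (dup): stack=[1,18,6,6] mem=[0,0,0,0]
After op 6 (STO M3): stack=[1,18,6] mem=[0,0,0,6]
After op 7 (push 14): stack=[1,18,6,14] mem=[0,0,0,6]
After op 8 (/): stack=[1,18,0] mem=[0,0,0,6]
After op 9 (-): stack=[1,18] mem=[0,0,0,6]
After op 10 (*): stack=[18] mem=[0,0,0,6]
After op 11 (push 11): stack=[18,11] mem=[0,0,0,6]
After op 12 (RCL M3): stack=[18,11,6] mem=[0,0,0,6]
After op 13 (push 10): stack=[18,11,6,10] mem=[0,0,0,6]
After op 14 (+): stack=[18,11,16] mem=[0,0,0,6]
After op 15 (+): stack=[18,27] mem=[0,0,0,6]
After op 16 (*): stack=[486] mem=[0,0,0,6]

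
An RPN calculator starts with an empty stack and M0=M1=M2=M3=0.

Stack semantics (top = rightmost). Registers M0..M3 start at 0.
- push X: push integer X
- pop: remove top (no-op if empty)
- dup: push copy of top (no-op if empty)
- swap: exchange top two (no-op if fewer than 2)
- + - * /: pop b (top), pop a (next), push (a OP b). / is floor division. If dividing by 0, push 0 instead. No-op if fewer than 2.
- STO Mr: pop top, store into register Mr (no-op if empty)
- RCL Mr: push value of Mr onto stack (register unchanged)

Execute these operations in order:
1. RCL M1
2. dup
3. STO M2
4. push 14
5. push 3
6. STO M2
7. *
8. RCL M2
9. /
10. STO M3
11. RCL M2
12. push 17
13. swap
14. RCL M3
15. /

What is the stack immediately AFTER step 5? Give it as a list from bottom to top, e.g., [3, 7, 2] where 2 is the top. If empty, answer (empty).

After op 1 (RCL M1): stack=[0] mem=[0,0,0,0]
After op 2 (dup): stack=[0,0] mem=[0,0,0,0]
After op 3 (STO M2): stack=[0] mem=[0,0,0,0]
After op 4 (push 14): stack=[0,14] mem=[0,0,0,0]
After op 5 (push 3): stack=[0,14,3] mem=[0,0,0,0]

[0, 14, 3]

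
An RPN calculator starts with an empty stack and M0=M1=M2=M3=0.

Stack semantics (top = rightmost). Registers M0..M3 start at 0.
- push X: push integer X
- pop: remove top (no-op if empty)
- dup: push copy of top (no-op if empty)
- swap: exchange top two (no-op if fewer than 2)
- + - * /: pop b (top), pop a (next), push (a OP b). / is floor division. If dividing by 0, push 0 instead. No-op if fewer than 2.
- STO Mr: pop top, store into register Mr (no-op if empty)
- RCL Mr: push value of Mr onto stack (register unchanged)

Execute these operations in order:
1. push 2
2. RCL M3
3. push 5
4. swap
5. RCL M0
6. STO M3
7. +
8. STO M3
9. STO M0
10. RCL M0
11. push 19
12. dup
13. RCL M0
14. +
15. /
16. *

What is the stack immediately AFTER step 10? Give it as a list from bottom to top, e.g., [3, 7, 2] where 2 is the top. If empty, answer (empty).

After op 1 (push 2): stack=[2] mem=[0,0,0,0]
After op 2 (RCL M3): stack=[2,0] mem=[0,0,0,0]
After op 3 (push 5): stack=[2,0,5] mem=[0,0,0,0]
After op 4 (swap): stack=[2,5,0] mem=[0,0,0,0]
After op 5 (RCL M0): stack=[2,5,0,0] mem=[0,0,0,0]
After op 6 (STO M3): stack=[2,5,0] mem=[0,0,0,0]
After op 7 (+): stack=[2,5] mem=[0,0,0,0]
After op 8 (STO M3): stack=[2] mem=[0,0,0,5]
After op 9 (STO M0): stack=[empty] mem=[2,0,0,5]
After op 10 (RCL M0): stack=[2] mem=[2,0,0,5]

[2]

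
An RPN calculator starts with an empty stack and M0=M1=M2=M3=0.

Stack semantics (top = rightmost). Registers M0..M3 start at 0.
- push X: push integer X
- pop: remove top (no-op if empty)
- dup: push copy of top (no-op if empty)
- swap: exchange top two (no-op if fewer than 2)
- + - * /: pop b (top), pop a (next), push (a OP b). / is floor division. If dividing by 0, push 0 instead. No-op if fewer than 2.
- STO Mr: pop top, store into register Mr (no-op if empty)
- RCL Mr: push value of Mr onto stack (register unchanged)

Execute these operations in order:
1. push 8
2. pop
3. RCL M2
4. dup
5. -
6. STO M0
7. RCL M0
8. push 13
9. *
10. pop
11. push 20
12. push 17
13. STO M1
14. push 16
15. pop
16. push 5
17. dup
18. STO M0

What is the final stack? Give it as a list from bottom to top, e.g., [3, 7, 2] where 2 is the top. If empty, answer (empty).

After op 1 (push 8): stack=[8] mem=[0,0,0,0]
After op 2 (pop): stack=[empty] mem=[0,0,0,0]
After op 3 (RCL M2): stack=[0] mem=[0,0,0,0]
After op 4 (dup): stack=[0,0] mem=[0,0,0,0]
After op 5 (-): stack=[0] mem=[0,0,0,0]
After op 6 (STO M0): stack=[empty] mem=[0,0,0,0]
After op 7 (RCL M0): stack=[0] mem=[0,0,0,0]
After op 8 (push 13): stack=[0,13] mem=[0,0,0,0]
After op 9 (*): stack=[0] mem=[0,0,0,0]
After op 10 (pop): stack=[empty] mem=[0,0,0,0]
After op 11 (push 20): stack=[20] mem=[0,0,0,0]
After op 12 (push 17): stack=[20,17] mem=[0,0,0,0]
After op 13 (STO M1): stack=[20] mem=[0,17,0,0]
After op 14 (push 16): stack=[20,16] mem=[0,17,0,0]
After op 15 (pop): stack=[20] mem=[0,17,0,0]
After op 16 (push 5): stack=[20,5] mem=[0,17,0,0]
After op 17 (dup): stack=[20,5,5] mem=[0,17,0,0]
After op 18 (STO M0): stack=[20,5] mem=[5,17,0,0]

Answer: [20, 5]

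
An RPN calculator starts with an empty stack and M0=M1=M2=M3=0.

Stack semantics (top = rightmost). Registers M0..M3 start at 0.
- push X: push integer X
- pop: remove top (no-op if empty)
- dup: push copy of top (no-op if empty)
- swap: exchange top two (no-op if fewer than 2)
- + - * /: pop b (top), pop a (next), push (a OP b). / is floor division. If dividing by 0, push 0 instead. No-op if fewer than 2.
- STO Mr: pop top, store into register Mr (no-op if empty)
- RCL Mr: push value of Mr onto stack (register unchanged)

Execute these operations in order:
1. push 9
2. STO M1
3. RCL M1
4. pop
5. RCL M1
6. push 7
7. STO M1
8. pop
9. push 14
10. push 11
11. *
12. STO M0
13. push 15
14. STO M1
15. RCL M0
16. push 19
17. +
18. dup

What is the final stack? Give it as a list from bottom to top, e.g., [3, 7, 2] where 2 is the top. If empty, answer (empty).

Answer: [173, 173]

Derivation:
After op 1 (push 9): stack=[9] mem=[0,0,0,0]
After op 2 (STO M1): stack=[empty] mem=[0,9,0,0]
After op 3 (RCL M1): stack=[9] mem=[0,9,0,0]
After op 4 (pop): stack=[empty] mem=[0,9,0,0]
After op 5 (RCL M1): stack=[9] mem=[0,9,0,0]
After op 6 (push 7): stack=[9,7] mem=[0,9,0,0]
After op 7 (STO M1): stack=[9] mem=[0,7,0,0]
After op 8 (pop): stack=[empty] mem=[0,7,0,0]
After op 9 (push 14): stack=[14] mem=[0,7,0,0]
After op 10 (push 11): stack=[14,11] mem=[0,7,0,0]
After op 11 (*): stack=[154] mem=[0,7,0,0]
After op 12 (STO M0): stack=[empty] mem=[154,7,0,0]
After op 13 (push 15): stack=[15] mem=[154,7,0,0]
After op 14 (STO M1): stack=[empty] mem=[154,15,0,0]
After op 15 (RCL M0): stack=[154] mem=[154,15,0,0]
After op 16 (push 19): stack=[154,19] mem=[154,15,0,0]
After op 17 (+): stack=[173] mem=[154,15,0,0]
After op 18 (dup): stack=[173,173] mem=[154,15,0,0]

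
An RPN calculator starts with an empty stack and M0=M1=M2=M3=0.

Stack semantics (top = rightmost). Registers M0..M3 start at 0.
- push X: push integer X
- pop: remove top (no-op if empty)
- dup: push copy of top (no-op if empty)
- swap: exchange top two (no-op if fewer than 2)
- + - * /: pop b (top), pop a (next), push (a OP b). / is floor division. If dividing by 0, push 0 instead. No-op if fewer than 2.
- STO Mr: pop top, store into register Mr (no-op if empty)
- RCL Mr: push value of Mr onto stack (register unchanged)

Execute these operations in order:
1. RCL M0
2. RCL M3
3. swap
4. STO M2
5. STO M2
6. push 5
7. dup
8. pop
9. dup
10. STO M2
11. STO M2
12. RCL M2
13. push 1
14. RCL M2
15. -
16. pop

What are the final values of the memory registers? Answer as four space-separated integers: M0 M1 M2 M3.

Answer: 0 0 5 0

Derivation:
After op 1 (RCL M0): stack=[0] mem=[0,0,0,0]
After op 2 (RCL M3): stack=[0,0] mem=[0,0,0,0]
After op 3 (swap): stack=[0,0] mem=[0,0,0,0]
After op 4 (STO M2): stack=[0] mem=[0,0,0,0]
After op 5 (STO M2): stack=[empty] mem=[0,0,0,0]
After op 6 (push 5): stack=[5] mem=[0,0,0,0]
After op 7 (dup): stack=[5,5] mem=[0,0,0,0]
After op 8 (pop): stack=[5] mem=[0,0,0,0]
After op 9 (dup): stack=[5,5] mem=[0,0,0,0]
After op 10 (STO M2): stack=[5] mem=[0,0,5,0]
After op 11 (STO M2): stack=[empty] mem=[0,0,5,0]
After op 12 (RCL M2): stack=[5] mem=[0,0,5,0]
After op 13 (push 1): stack=[5,1] mem=[0,0,5,0]
After op 14 (RCL M2): stack=[5,1,5] mem=[0,0,5,0]
After op 15 (-): stack=[5,-4] mem=[0,0,5,0]
After op 16 (pop): stack=[5] mem=[0,0,5,0]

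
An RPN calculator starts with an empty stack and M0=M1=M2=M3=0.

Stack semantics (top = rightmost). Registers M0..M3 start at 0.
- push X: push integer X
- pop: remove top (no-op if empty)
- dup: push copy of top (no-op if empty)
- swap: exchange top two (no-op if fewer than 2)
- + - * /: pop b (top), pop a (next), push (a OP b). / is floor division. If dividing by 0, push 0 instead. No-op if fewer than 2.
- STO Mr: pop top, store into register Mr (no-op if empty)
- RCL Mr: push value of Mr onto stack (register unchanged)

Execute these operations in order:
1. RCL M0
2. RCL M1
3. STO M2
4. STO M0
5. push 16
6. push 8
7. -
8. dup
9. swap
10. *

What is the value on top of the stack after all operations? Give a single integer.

Answer: 64

Derivation:
After op 1 (RCL M0): stack=[0] mem=[0,0,0,0]
After op 2 (RCL M1): stack=[0,0] mem=[0,0,0,0]
After op 3 (STO M2): stack=[0] mem=[0,0,0,0]
After op 4 (STO M0): stack=[empty] mem=[0,0,0,0]
After op 5 (push 16): stack=[16] mem=[0,0,0,0]
After op 6 (push 8): stack=[16,8] mem=[0,0,0,0]
After op 7 (-): stack=[8] mem=[0,0,0,0]
After op 8 (dup): stack=[8,8] mem=[0,0,0,0]
After op 9 (swap): stack=[8,8] mem=[0,0,0,0]
After op 10 (*): stack=[64] mem=[0,0,0,0]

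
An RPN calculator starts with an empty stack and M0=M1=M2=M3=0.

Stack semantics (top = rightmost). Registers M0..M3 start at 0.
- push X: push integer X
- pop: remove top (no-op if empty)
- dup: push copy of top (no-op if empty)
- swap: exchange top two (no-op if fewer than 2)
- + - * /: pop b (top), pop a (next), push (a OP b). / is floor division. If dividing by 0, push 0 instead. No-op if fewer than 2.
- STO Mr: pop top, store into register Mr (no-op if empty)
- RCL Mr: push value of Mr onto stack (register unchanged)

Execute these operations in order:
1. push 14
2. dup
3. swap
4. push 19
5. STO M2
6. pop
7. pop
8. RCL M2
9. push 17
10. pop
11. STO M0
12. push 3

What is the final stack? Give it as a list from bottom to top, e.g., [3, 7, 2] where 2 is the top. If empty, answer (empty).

Answer: [3]

Derivation:
After op 1 (push 14): stack=[14] mem=[0,0,0,0]
After op 2 (dup): stack=[14,14] mem=[0,0,0,0]
After op 3 (swap): stack=[14,14] mem=[0,0,0,0]
After op 4 (push 19): stack=[14,14,19] mem=[0,0,0,0]
After op 5 (STO M2): stack=[14,14] mem=[0,0,19,0]
After op 6 (pop): stack=[14] mem=[0,0,19,0]
After op 7 (pop): stack=[empty] mem=[0,0,19,0]
After op 8 (RCL M2): stack=[19] mem=[0,0,19,0]
After op 9 (push 17): stack=[19,17] mem=[0,0,19,0]
After op 10 (pop): stack=[19] mem=[0,0,19,0]
After op 11 (STO M0): stack=[empty] mem=[19,0,19,0]
After op 12 (push 3): stack=[3] mem=[19,0,19,0]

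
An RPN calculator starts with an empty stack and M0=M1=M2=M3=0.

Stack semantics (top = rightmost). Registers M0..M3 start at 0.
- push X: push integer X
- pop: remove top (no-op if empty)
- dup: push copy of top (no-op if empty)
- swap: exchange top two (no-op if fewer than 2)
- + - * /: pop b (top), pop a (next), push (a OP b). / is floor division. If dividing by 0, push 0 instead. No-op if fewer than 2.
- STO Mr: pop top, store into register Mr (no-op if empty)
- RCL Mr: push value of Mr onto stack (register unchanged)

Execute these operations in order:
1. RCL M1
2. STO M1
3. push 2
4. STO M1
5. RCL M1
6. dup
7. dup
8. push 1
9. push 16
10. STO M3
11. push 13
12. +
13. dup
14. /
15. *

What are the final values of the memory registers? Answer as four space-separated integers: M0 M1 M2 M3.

Answer: 0 2 0 16

Derivation:
After op 1 (RCL M1): stack=[0] mem=[0,0,0,0]
After op 2 (STO M1): stack=[empty] mem=[0,0,0,0]
After op 3 (push 2): stack=[2] mem=[0,0,0,0]
After op 4 (STO M1): stack=[empty] mem=[0,2,0,0]
After op 5 (RCL M1): stack=[2] mem=[0,2,0,0]
After op 6 (dup): stack=[2,2] mem=[0,2,0,0]
After op 7 (dup): stack=[2,2,2] mem=[0,2,0,0]
After op 8 (push 1): stack=[2,2,2,1] mem=[0,2,0,0]
After op 9 (push 16): stack=[2,2,2,1,16] mem=[0,2,0,0]
After op 10 (STO M3): stack=[2,2,2,1] mem=[0,2,0,16]
After op 11 (push 13): stack=[2,2,2,1,13] mem=[0,2,0,16]
After op 12 (+): stack=[2,2,2,14] mem=[0,2,0,16]
After op 13 (dup): stack=[2,2,2,14,14] mem=[0,2,0,16]
After op 14 (/): stack=[2,2,2,1] mem=[0,2,0,16]
After op 15 (*): stack=[2,2,2] mem=[0,2,0,16]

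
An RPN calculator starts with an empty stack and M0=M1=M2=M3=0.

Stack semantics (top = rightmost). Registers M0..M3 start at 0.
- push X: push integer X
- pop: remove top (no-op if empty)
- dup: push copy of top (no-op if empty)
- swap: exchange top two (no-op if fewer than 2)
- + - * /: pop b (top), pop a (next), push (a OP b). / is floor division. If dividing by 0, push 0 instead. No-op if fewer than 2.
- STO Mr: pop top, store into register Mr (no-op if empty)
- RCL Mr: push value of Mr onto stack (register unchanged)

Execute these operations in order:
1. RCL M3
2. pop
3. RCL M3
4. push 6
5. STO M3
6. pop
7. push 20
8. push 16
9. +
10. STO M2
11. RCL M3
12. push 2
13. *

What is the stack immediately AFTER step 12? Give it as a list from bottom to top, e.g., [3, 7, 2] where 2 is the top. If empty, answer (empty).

After op 1 (RCL M3): stack=[0] mem=[0,0,0,0]
After op 2 (pop): stack=[empty] mem=[0,0,0,0]
After op 3 (RCL M3): stack=[0] mem=[0,0,0,0]
After op 4 (push 6): stack=[0,6] mem=[0,0,0,0]
After op 5 (STO M3): stack=[0] mem=[0,0,0,6]
After op 6 (pop): stack=[empty] mem=[0,0,0,6]
After op 7 (push 20): stack=[20] mem=[0,0,0,6]
After op 8 (push 16): stack=[20,16] mem=[0,0,0,6]
After op 9 (+): stack=[36] mem=[0,0,0,6]
After op 10 (STO M2): stack=[empty] mem=[0,0,36,6]
After op 11 (RCL M3): stack=[6] mem=[0,0,36,6]
After op 12 (push 2): stack=[6,2] mem=[0,0,36,6]

[6, 2]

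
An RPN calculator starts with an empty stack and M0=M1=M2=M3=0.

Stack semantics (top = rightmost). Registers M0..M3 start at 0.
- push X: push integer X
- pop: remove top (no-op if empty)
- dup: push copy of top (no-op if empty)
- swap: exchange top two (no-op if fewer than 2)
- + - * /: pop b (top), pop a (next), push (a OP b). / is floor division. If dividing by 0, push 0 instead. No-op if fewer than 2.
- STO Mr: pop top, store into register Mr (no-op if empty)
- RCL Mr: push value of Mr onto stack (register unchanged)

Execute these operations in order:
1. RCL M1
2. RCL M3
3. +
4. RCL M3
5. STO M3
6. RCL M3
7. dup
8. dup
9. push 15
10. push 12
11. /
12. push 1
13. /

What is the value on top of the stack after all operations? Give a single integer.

After op 1 (RCL M1): stack=[0] mem=[0,0,0,0]
After op 2 (RCL M3): stack=[0,0] mem=[0,0,0,0]
After op 3 (+): stack=[0] mem=[0,0,0,0]
After op 4 (RCL M3): stack=[0,0] mem=[0,0,0,0]
After op 5 (STO M3): stack=[0] mem=[0,0,0,0]
After op 6 (RCL M3): stack=[0,0] mem=[0,0,0,0]
After op 7 (dup): stack=[0,0,0] mem=[0,0,0,0]
After op 8 (dup): stack=[0,0,0,0] mem=[0,0,0,0]
After op 9 (push 15): stack=[0,0,0,0,15] mem=[0,0,0,0]
After op 10 (push 12): stack=[0,0,0,0,15,12] mem=[0,0,0,0]
After op 11 (/): stack=[0,0,0,0,1] mem=[0,0,0,0]
After op 12 (push 1): stack=[0,0,0,0,1,1] mem=[0,0,0,0]
After op 13 (/): stack=[0,0,0,0,1] mem=[0,0,0,0]

Answer: 1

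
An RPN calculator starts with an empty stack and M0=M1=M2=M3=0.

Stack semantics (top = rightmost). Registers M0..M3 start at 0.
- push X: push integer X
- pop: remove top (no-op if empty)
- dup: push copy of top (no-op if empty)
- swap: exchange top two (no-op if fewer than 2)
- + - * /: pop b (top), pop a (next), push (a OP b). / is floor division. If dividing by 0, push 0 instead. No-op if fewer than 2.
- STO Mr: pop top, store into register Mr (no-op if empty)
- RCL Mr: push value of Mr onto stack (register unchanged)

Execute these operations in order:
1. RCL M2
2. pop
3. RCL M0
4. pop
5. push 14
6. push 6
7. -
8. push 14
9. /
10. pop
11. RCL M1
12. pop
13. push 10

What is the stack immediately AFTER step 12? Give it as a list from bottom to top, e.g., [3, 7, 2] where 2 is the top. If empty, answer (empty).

After op 1 (RCL M2): stack=[0] mem=[0,0,0,0]
After op 2 (pop): stack=[empty] mem=[0,0,0,0]
After op 3 (RCL M0): stack=[0] mem=[0,0,0,0]
After op 4 (pop): stack=[empty] mem=[0,0,0,0]
After op 5 (push 14): stack=[14] mem=[0,0,0,0]
After op 6 (push 6): stack=[14,6] mem=[0,0,0,0]
After op 7 (-): stack=[8] mem=[0,0,0,0]
After op 8 (push 14): stack=[8,14] mem=[0,0,0,0]
After op 9 (/): stack=[0] mem=[0,0,0,0]
After op 10 (pop): stack=[empty] mem=[0,0,0,0]
After op 11 (RCL M1): stack=[0] mem=[0,0,0,0]
After op 12 (pop): stack=[empty] mem=[0,0,0,0]

(empty)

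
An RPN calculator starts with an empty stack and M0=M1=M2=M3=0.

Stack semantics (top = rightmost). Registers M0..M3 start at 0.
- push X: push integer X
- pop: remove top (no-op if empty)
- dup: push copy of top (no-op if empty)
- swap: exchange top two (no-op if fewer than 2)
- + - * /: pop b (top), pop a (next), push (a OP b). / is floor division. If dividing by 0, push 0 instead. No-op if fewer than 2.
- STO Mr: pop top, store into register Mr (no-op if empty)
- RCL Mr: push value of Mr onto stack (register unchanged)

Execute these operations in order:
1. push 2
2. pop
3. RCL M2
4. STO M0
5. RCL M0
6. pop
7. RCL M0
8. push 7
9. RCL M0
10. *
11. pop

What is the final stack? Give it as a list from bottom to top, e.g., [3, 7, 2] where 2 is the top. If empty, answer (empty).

Answer: [0]

Derivation:
After op 1 (push 2): stack=[2] mem=[0,0,0,0]
After op 2 (pop): stack=[empty] mem=[0,0,0,0]
After op 3 (RCL M2): stack=[0] mem=[0,0,0,0]
After op 4 (STO M0): stack=[empty] mem=[0,0,0,0]
After op 5 (RCL M0): stack=[0] mem=[0,0,0,0]
After op 6 (pop): stack=[empty] mem=[0,0,0,0]
After op 7 (RCL M0): stack=[0] mem=[0,0,0,0]
After op 8 (push 7): stack=[0,7] mem=[0,0,0,0]
After op 9 (RCL M0): stack=[0,7,0] mem=[0,0,0,0]
After op 10 (*): stack=[0,0] mem=[0,0,0,0]
After op 11 (pop): stack=[0] mem=[0,0,0,0]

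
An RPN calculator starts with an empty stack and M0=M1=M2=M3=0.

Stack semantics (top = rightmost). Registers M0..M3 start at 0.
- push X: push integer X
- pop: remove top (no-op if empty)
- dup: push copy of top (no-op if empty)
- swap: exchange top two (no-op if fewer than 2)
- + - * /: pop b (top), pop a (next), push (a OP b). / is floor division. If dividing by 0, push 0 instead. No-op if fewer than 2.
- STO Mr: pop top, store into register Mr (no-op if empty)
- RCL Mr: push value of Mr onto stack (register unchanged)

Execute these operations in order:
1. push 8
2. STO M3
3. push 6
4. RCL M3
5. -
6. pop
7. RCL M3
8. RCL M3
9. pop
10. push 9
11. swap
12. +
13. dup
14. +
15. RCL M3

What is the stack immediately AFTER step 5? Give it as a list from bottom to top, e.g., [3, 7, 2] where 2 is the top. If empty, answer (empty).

After op 1 (push 8): stack=[8] mem=[0,0,0,0]
After op 2 (STO M3): stack=[empty] mem=[0,0,0,8]
After op 3 (push 6): stack=[6] mem=[0,0,0,8]
After op 4 (RCL M3): stack=[6,8] mem=[0,0,0,8]
After op 5 (-): stack=[-2] mem=[0,0,0,8]

[-2]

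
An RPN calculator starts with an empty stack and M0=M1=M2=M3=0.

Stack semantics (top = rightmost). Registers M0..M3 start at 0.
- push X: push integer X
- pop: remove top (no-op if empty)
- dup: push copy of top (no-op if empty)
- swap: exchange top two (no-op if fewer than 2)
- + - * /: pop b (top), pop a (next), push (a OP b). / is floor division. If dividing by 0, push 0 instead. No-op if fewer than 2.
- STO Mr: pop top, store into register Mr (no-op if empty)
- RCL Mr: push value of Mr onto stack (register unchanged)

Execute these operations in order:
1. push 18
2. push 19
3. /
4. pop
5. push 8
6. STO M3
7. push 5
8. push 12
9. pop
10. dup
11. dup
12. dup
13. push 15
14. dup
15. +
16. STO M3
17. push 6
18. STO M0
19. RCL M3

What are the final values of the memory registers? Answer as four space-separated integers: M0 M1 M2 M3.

Answer: 6 0 0 30

Derivation:
After op 1 (push 18): stack=[18] mem=[0,0,0,0]
After op 2 (push 19): stack=[18,19] mem=[0,0,0,0]
After op 3 (/): stack=[0] mem=[0,0,0,0]
After op 4 (pop): stack=[empty] mem=[0,0,0,0]
After op 5 (push 8): stack=[8] mem=[0,0,0,0]
After op 6 (STO M3): stack=[empty] mem=[0,0,0,8]
After op 7 (push 5): stack=[5] mem=[0,0,0,8]
After op 8 (push 12): stack=[5,12] mem=[0,0,0,8]
After op 9 (pop): stack=[5] mem=[0,0,0,8]
After op 10 (dup): stack=[5,5] mem=[0,0,0,8]
After op 11 (dup): stack=[5,5,5] mem=[0,0,0,8]
After op 12 (dup): stack=[5,5,5,5] mem=[0,0,0,8]
After op 13 (push 15): stack=[5,5,5,5,15] mem=[0,0,0,8]
After op 14 (dup): stack=[5,5,5,5,15,15] mem=[0,0,0,8]
After op 15 (+): stack=[5,5,5,5,30] mem=[0,0,0,8]
After op 16 (STO M3): stack=[5,5,5,5] mem=[0,0,0,30]
After op 17 (push 6): stack=[5,5,5,5,6] mem=[0,0,0,30]
After op 18 (STO M0): stack=[5,5,5,5] mem=[6,0,0,30]
After op 19 (RCL M3): stack=[5,5,5,5,30] mem=[6,0,0,30]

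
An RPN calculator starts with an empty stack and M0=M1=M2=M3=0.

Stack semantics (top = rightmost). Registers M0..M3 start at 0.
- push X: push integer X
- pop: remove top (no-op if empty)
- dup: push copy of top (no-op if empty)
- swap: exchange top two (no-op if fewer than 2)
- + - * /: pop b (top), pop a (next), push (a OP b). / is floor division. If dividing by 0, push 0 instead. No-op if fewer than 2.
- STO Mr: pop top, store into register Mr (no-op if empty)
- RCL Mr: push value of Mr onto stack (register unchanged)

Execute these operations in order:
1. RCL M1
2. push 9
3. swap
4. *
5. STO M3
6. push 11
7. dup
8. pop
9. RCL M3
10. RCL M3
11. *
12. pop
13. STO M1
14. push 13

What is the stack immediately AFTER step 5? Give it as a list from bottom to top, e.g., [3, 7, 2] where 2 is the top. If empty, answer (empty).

After op 1 (RCL M1): stack=[0] mem=[0,0,0,0]
After op 2 (push 9): stack=[0,9] mem=[0,0,0,0]
After op 3 (swap): stack=[9,0] mem=[0,0,0,0]
After op 4 (*): stack=[0] mem=[0,0,0,0]
After op 5 (STO M3): stack=[empty] mem=[0,0,0,0]

(empty)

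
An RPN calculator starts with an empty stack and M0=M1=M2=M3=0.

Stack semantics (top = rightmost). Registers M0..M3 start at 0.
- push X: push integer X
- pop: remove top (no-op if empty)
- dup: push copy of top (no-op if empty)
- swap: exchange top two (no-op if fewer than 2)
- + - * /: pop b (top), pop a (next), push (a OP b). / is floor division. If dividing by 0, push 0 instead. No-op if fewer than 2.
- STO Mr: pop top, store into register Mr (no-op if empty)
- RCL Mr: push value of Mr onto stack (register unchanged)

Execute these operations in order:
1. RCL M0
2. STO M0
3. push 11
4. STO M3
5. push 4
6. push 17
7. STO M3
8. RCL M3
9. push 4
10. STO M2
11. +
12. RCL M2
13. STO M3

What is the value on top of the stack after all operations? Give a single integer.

After op 1 (RCL M0): stack=[0] mem=[0,0,0,0]
After op 2 (STO M0): stack=[empty] mem=[0,0,0,0]
After op 3 (push 11): stack=[11] mem=[0,0,0,0]
After op 4 (STO M3): stack=[empty] mem=[0,0,0,11]
After op 5 (push 4): stack=[4] mem=[0,0,0,11]
After op 6 (push 17): stack=[4,17] mem=[0,0,0,11]
After op 7 (STO M3): stack=[4] mem=[0,0,0,17]
After op 8 (RCL M3): stack=[4,17] mem=[0,0,0,17]
After op 9 (push 4): stack=[4,17,4] mem=[0,0,0,17]
After op 10 (STO M2): stack=[4,17] mem=[0,0,4,17]
After op 11 (+): stack=[21] mem=[0,0,4,17]
After op 12 (RCL M2): stack=[21,4] mem=[0,0,4,17]
After op 13 (STO M3): stack=[21] mem=[0,0,4,4]

Answer: 21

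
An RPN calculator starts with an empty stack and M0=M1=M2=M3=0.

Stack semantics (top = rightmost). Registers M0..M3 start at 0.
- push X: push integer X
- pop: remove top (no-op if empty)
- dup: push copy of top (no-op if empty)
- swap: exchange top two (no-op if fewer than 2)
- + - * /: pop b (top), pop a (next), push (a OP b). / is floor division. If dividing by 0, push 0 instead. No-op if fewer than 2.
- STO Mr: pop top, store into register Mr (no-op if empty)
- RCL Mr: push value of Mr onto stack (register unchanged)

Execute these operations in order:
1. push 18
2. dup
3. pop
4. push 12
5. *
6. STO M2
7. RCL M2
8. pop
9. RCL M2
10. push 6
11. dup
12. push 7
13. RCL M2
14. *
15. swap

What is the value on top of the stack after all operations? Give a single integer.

After op 1 (push 18): stack=[18] mem=[0,0,0,0]
After op 2 (dup): stack=[18,18] mem=[0,0,0,0]
After op 3 (pop): stack=[18] mem=[0,0,0,0]
After op 4 (push 12): stack=[18,12] mem=[0,0,0,0]
After op 5 (*): stack=[216] mem=[0,0,0,0]
After op 6 (STO M2): stack=[empty] mem=[0,0,216,0]
After op 7 (RCL M2): stack=[216] mem=[0,0,216,0]
After op 8 (pop): stack=[empty] mem=[0,0,216,0]
After op 9 (RCL M2): stack=[216] mem=[0,0,216,0]
After op 10 (push 6): stack=[216,6] mem=[0,0,216,0]
After op 11 (dup): stack=[216,6,6] mem=[0,0,216,0]
After op 12 (push 7): stack=[216,6,6,7] mem=[0,0,216,0]
After op 13 (RCL M2): stack=[216,6,6,7,216] mem=[0,0,216,0]
After op 14 (*): stack=[216,6,6,1512] mem=[0,0,216,0]
After op 15 (swap): stack=[216,6,1512,6] mem=[0,0,216,0]

Answer: 6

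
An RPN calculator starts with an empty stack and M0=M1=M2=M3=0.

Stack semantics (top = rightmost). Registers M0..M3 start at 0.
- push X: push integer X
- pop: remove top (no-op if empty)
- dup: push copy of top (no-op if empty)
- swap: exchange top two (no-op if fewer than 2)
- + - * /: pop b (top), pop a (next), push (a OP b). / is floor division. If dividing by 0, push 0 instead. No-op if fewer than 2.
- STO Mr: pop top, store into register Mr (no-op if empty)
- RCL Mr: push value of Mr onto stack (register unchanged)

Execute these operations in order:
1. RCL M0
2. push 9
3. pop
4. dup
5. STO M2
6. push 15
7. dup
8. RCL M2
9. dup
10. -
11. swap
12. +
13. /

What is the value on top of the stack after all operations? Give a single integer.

Answer: 1

Derivation:
After op 1 (RCL M0): stack=[0] mem=[0,0,0,0]
After op 2 (push 9): stack=[0,9] mem=[0,0,0,0]
After op 3 (pop): stack=[0] mem=[0,0,0,0]
After op 4 (dup): stack=[0,0] mem=[0,0,0,0]
After op 5 (STO M2): stack=[0] mem=[0,0,0,0]
After op 6 (push 15): stack=[0,15] mem=[0,0,0,0]
After op 7 (dup): stack=[0,15,15] mem=[0,0,0,0]
After op 8 (RCL M2): stack=[0,15,15,0] mem=[0,0,0,0]
After op 9 (dup): stack=[0,15,15,0,0] mem=[0,0,0,0]
After op 10 (-): stack=[0,15,15,0] mem=[0,0,0,0]
After op 11 (swap): stack=[0,15,0,15] mem=[0,0,0,0]
After op 12 (+): stack=[0,15,15] mem=[0,0,0,0]
After op 13 (/): stack=[0,1] mem=[0,0,0,0]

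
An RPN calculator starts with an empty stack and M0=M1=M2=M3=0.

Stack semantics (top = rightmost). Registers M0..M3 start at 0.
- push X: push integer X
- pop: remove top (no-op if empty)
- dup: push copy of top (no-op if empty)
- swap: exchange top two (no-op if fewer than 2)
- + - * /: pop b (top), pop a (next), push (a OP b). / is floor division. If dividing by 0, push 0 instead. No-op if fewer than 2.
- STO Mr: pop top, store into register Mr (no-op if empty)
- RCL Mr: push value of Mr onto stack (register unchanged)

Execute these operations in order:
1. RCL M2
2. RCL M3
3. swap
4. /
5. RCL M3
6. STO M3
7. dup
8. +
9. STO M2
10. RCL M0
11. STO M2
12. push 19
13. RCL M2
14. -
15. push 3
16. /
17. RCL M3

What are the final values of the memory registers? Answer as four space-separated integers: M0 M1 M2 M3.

After op 1 (RCL M2): stack=[0] mem=[0,0,0,0]
After op 2 (RCL M3): stack=[0,0] mem=[0,0,0,0]
After op 3 (swap): stack=[0,0] mem=[0,0,0,0]
After op 4 (/): stack=[0] mem=[0,0,0,0]
After op 5 (RCL M3): stack=[0,0] mem=[0,0,0,0]
After op 6 (STO M3): stack=[0] mem=[0,0,0,0]
After op 7 (dup): stack=[0,0] mem=[0,0,0,0]
After op 8 (+): stack=[0] mem=[0,0,0,0]
After op 9 (STO M2): stack=[empty] mem=[0,0,0,0]
After op 10 (RCL M0): stack=[0] mem=[0,0,0,0]
After op 11 (STO M2): stack=[empty] mem=[0,0,0,0]
After op 12 (push 19): stack=[19] mem=[0,0,0,0]
After op 13 (RCL M2): stack=[19,0] mem=[0,0,0,0]
After op 14 (-): stack=[19] mem=[0,0,0,0]
After op 15 (push 3): stack=[19,3] mem=[0,0,0,0]
After op 16 (/): stack=[6] mem=[0,0,0,0]
After op 17 (RCL M3): stack=[6,0] mem=[0,0,0,0]

Answer: 0 0 0 0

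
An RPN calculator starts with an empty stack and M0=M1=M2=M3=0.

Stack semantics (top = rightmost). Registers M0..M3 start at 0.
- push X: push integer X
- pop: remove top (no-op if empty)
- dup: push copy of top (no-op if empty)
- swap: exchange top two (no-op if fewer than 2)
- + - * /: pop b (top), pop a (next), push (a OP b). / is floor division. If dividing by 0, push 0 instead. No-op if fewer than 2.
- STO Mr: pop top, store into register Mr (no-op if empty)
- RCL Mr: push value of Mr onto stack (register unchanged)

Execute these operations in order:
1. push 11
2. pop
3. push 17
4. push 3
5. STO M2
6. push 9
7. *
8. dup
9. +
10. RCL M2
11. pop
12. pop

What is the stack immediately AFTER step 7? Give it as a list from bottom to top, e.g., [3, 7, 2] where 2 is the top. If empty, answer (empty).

After op 1 (push 11): stack=[11] mem=[0,0,0,0]
After op 2 (pop): stack=[empty] mem=[0,0,0,0]
After op 3 (push 17): stack=[17] mem=[0,0,0,0]
After op 4 (push 3): stack=[17,3] mem=[0,0,0,0]
After op 5 (STO M2): stack=[17] mem=[0,0,3,0]
After op 6 (push 9): stack=[17,9] mem=[0,0,3,0]
After op 7 (*): stack=[153] mem=[0,0,3,0]

[153]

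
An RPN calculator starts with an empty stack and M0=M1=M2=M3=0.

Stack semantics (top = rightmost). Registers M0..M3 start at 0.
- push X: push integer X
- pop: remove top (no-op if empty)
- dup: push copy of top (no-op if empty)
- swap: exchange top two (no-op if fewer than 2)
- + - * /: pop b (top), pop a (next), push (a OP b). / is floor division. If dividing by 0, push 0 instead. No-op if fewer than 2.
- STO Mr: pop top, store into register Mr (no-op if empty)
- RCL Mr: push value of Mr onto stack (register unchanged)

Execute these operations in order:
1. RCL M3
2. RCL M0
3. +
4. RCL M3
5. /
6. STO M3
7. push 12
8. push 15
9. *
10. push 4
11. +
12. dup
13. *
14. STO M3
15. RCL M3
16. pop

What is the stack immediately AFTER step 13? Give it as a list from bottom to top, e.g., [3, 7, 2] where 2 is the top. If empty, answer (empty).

After op 1 (RCL M3): stack=[0] mem=[0,0,0,0]
After op 2 (RCL M0): stack=[0,0] mem=[0,0,0,0]
After op 3 (+): stack=[0] mem=[0,0,0,0]
After op 4 (RCL M3): stack=[0,0] mem=[0,0,0,0]
After op 5 (/): stack=[0] mem=[0,0,0,0]
After op 6 (STO M3): stack=[empty] mem=[0,0,0,0]
After op 7 (push 12): stack=[12] mem=[0,0,0,0]
After op 8 (push 15): stack=[12,15] mem=[0,0,0,0]
After op 9 (*): stack=[180] mem=[0,0,0,0]
After op 10 (push 4): stack=[180,4] mem=[0,0,0,0]
After op 11 (+): stack=[184] mem=[0,0,0,0]
After op 12 (dup): stack=[184,184] mem=[0,0,0,0]
After op 13 (*): stack=[33856] mem=[0,0,0,0]

[33856]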